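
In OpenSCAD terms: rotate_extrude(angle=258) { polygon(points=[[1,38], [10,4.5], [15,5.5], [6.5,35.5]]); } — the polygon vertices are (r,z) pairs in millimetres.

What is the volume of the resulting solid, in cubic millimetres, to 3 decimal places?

Volume = 5871.377 mm³

Profile (r,z), 4 vertices: (1,38) (10,4.5) (15,5.5) (6.5,35.5)
edge 0: (1,38)→(10,4.5)  cross = 1·4.5 − 10·38 = -375.5000; (r_i+r_j)·cross = 11·-375.5000 = -4130.5000
edge 1: (10,4.5)→(15,5.5)  cross = 10·5.5 − 15·4.5 = -12.5000; (r_i+r_j)·cross = 25·-12.5000 = -312.5000
edge 2: (15,5.5)→(6.5,35.5)  cross = 15·35.5 − 6.5·5.5 = 496.7500; (r_i+r_j)·cross = 21.5·496.7500 = 10680.1250
edge 3: (6.5,35.5)→(1,38)  cross = 6.5·38 − 1·35.5 = 211.5000; (r_i+r_j)·cross = 7.5·211.5000 = 1586.2500
Σcross = 320.2500 → A = |Σcross|/2 = 160.1250 mm²
Σ(r_i+r_j)·cross = 7823.3750 → first moment M = |Σ|/6 = 1303.8958
R_c = M/A = 1303.8958/160.1250 = 8.1430 mm
θ = 258° = 4.502949 rad
V = θ·R_c·A = 4.502949·8.1430·160.1250 = 5871.377 mm³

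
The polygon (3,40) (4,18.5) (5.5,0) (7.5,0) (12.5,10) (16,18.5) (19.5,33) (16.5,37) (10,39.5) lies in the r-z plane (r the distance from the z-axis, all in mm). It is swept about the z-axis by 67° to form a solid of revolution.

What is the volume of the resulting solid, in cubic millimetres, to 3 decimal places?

Volume = 4924.561 mm³

Profile (r,z), 9 vertices: (3,40) (4,18.5) (5.5,0) (7.5,0) (12.5,10) (16,18.5) (19.5,33) (16.5,37) (10,39.5)
edge 0: (3,40)→(4,18.5)  cross = 3·18.5 − 4·40 = -104.5000; (r_i+r_j)·cross = 7·-104.5000 = -731.5000
edge 1: (4,18.5)→(5.5,0)  cross = 4·0 − 5.5·18.5 = -101.7500; (r_i+r_j)·cross = 9.5·-101.7500 = -966.6250
edge 2: (5.5,0)→(7.5,0)  cross = 5.5·0 − 7.5·0 = 0.0000; (r_i+r_j)·cross = 13·0.0000 = 0.0000
edge 3: (7.5,0)→(12.5,10)  cross = 7.5·10 − 12.5·0 = 75.0000; (r_i+r_j)·cross = 20·75.0000 = 1500.0000
edge 4: (12.5,10)→(16,18.5)  cross = 12.5·18.5 − 16·10 = 71.2500; (r_i+r_j)·cross = 28.5·71.2500 = 2030.6250
edge 5: (16,18.5)→(19.5,33)  cross = 16·33 − 19.5·18.5 = 167.2500; (r_i+r_j)·cross = 35.5·167.2500 = 5937.3750
edge 6: (19.5,33)→(16.5,37)  cross = 19.5·37 − 16.5·33 = 177.0000; (r_i+r_j)·cross = 36·177.0000 = 6372.0000
edge 7: (16.5,37)→(10,39.5)  cross = 16.5·39.5 − 10·37 = 281.7500; (r_i+r_j)·cross = 26.5·281.7500 = 7466.3750
edge 8: (10,39.5)→(3,40)  cross = 10·40 − 3·39.5 = 281.5000; (r_i+r_j)·cross = 13·281.5000 = 3659.5000
Σcross = 847.5000 → A = |Σcross|/2 = 423.7500 mm²
Σ(r_i+r_j)·cross = 25267.7500 → first moment M = |Σ|/6 = 4211.2917
R_c = M/A = 4211.2917/423.7500 = 9.9382 mm
θ = 67° = 1.169371 rad
V = θ·R_c·A = 1.169371·9.9382·423.7500 = 4924.561 mm³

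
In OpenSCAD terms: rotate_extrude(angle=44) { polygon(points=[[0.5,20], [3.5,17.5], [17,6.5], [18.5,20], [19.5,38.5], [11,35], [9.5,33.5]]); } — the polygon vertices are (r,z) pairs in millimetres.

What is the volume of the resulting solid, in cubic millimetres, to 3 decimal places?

Profile (r,z), 7 vertices: (0.5,20) (3.5,17.5) (17,6.5) (18.5,20) (19.5,38.5) (11,35) (9.5,33.5)
edge 0: (0.5,20)→(3.5,17.5)  cross = 0.5·17.5 − 3.5·20 = -61.2500; (r_i+r_j)·cross = 4·-61.2500 = -245.0000
edge 1: (3.5,17.5)→(17,6.5)  cross = 3.5·6.5 − 17·17.5 = -274.7500; (r_i+r_j)·cross = 20.5·-274.7500 = -5632.3750
edge 2: (17,6.5)→(18.5,20)  cross = 17·20 − 18.5·6.5 = 219.7500; (r_i+r_j)·cross = 35.5·219.7500 = 7801.1250
edge 3: (18.5,20)→(19.5,38.5)  cross = 18.5·38.5 − 19.5·20 = 322.2500; (r_i+r_j)·cross = 38·322.2500 = 12245.5000
edge 4: (19.5,38.5)→(11,35)  cross = 19.5·35 − 11·38.5 = 259.0000; (r_i+r_j)·cross = 30.5·259.0000 = 7899.5000
edge 5: (11,35)→(9.5,33.5)  cross = 11·33.5 − 9.5·35 = 36.0000; (r_i+r_j)·cross = 20.5·36.0000 = 738.0000
edge 6: (9.5,33.5)→(0.5,20)  cross = 9.5·20 − 0.5·33.5 = 173.2500; (r_i+r_j)·cross = 10·173.2500 = 1732.5000
Σcross = 674.2500 → A = |Σcross|/2 = 337.1250 mm²
Σ(r_i+r_j)·cross = 24539.2500 → first moment M = |Σ|/6 = 4089.8750
R_c = M/A = 4089.8750/337.1250 = 12.1316 mm
θ = 44° = 0.767945 rad
V = θ·R_c·A = 0.767945·12.1316·337.1250 = 3140.799 mm³

Volume = 3140.799 mm³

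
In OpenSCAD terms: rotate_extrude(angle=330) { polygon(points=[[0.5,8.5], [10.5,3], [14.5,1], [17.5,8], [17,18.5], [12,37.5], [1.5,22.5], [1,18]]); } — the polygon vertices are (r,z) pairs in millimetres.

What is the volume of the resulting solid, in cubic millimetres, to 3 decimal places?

Profile (r,z), 8 vertices: (0.5,8.5) (10.5,3) (14.5,1) (17.5,8) (17,18.5) (12,37.5) (1.5,22.5) (1,18)
edge 0: (0.5,8.5)→(10.5,3)  cross = 0.5·3 − 10.5·8.5 = -87.7500; (r_i+r_j)·cross = 11·-87.7500 = -965.2500
edge 1: (10.5,3)→(14.5,1)  cross = 10.5·1 − 14.5·3 = -33.0000; (r_i+r_j)·cross = 25·-33.0000 = -825.0000
edge 2: (14.5,1)→(17.5,8)  cross = 14.5·8 − 17.5·1 = 98.5000; (r_i+r_j)·cross = 32·98.5000 = 3152.0000
edge 3: (17.5,8)→(17,18.5)  cross = 17.5·18.5 − 17·8 = 187.7500; (r_i+r_j)·cross = 34.5·187.7500 = 6477.3750
edge 4: (17,18.5)→(12,37.5)  cross = 17·37.5 − 12·18.5 = 415.5000; (r_i+r_j)·cross = 29·415.5000 = 12049.5000
edge 5: (12,37.5)→(1.5,22.5)  cross = 12·22.5 − 1.5·37.5 = 213.7500; (r_i+r_j)·cross = 13.5·213.7500 = 2885.6250
edge 6: (1.5,22.5)→(1,18)  cross = 1.5·18 − 1·22.5 = 4.5000; (r_i+r_j)·cross = 2.5·4.5000 = 11.2500
edge 7: (1,18)→(0.5,8.5)  cross = 1·8.5 − 0.5·18 = -0.5000; (r_i+r_j)·cross = 1.5·-0.5000 = -0.7500
Σcross = 798.7500 → A = |Σcross|/2 = 399.3750 mm²
Σ(r_i+r_j)·cross = 22784.7500 → first moment M = |Σ|/6 = 3797.4583
R_c = M/A = 3797.4583/399.3750 = 9.5085 mm
θ = 330° = 5.759587 rad
V = θ·R_c·A = 5.759587·9.5085·399.3750 = 21871.790 mm³

Volume = 21871.790 mm³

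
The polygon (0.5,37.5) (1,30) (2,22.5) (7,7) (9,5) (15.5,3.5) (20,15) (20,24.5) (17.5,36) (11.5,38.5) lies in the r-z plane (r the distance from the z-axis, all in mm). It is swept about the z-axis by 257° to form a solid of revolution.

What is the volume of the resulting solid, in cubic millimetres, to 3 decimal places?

Profile (r,z), 10 vertices: (0.5,37.5) (1,30) (2,22.5) (7,7) (9,5) (15.5,3.5) (20,15) (20,24.5) (17.5,36) (11.5,38.5)
edge 0: (0.5,37.5)→(1,30)  cross = 0.5·30 − 1·37.5 = -22.5000; (r_i+r_j)·cross = 1.5·-22.5000 = -33.7500
edge 1: (1,30)→(2,22.5)  cross = 1·22.5 − 2·30 = -37.5000; (r_i+r_j)·cross = 3·-37.5000 = -112.5000
edge 2: (2,22.5)→(7,7)  cross = 2·7 − 7·22.5 = -143.5000; (r_i+r_j)·cross = 9·-143.5000 = -1291.5000
edge 3: (7,7)→(9,5)  cross = 7·5 − 9·7 = -28.0000; (r_i+r_j)·cross = 16·-28.0000 = -448.0000
edge 4: (9,5)→(15.5,3.5)  cross = 9·3.5 − 15.5·5 = -46.0000; (r_i+r_j)·cross = 24.5·-46.0000 = -1127.0000
edge 5: (15.5,3.5)→(20,15)  cross = 15.5·15 − 20·3.5 = 162.5000; (r_i+r_j)·cross = 35.5·162.5000 = 5768.7500
edge 6: (20,15)→(20,24.5)  cross = 20·24.5 − 20·15 = 190.0000; (r_i+r_j)·cross = 40·190.0000 = 7600.0000
edge 7: (20,24.5)→(17.5,36)  cross = 20·36 − 17.5·24.5 = 291.2500; (r_i+r_j)·cross = 37.5·291.2500 = 10921.8750
edge 8: (17.5,36)→(11.5,38.5)  cross = 17.5·38.5 − 11.5·36 = 259.7500; (r_i+r_j)·cross = 29·259.7500 = 7532.7500
edge 9: (11.5,38.5)→(0.5,37.5)  cross = 11.5·37.5 − 0.5·38.5 = 412.0000; (r_i+r_j)·cross = 12·412.0000 = 4944.0000
Σcross = 1038.0000 → A = |Σcross|/2 = 519.0000 mm²
Σ(r_i+r_j)·cross = 33754.6250 → first moment M = |Σ|/6 = 5625.7708
R_c = M/A = 5625.7708/519.0000 = 10.8396 mm
θ = 257° = 4.485496 rad
V = θ·R_c·A = 4.485496·10.8396·519.0000 = 25234.374 mm³

Volume = 25234.374 mm³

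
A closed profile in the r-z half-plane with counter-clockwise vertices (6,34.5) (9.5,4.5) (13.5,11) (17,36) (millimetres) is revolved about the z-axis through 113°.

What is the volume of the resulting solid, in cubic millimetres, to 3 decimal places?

Volume = 4597.126 mm³

Profile (r,z), 4 vertices: (6,34.5) (9.5,4.5) (13.5,11) (17,36)
edge 0: (6,34.5)→(9.5,4.5)  cross = 6·4.5 − 9.5·34.5 = -300.7500; (r_i+r_j)·cross = 15.5·-300.7500 = -4661.6250
edge 1: (9.5,4.5)→(13.5,11)  cross = 9.5·11 − 13.5·4.5 = 43.7500; (r_i+r_j)·cross = 23·43.7500 = 1006.2500
edge 2: (13.5,11)→(17,36)  cross = 13.5·36 − 17·11 = 299.0000; (r_i+r_j)·cross = 30.5·299.0000 = 9119.5000
edge 3: (17,36)→(6,34.5)  cross = 17·34.5 − 6·36 = 370.5000; (r_i+r_j)·cross = 23·370.5000 = 8521.5000
Σcross = 412.5000 → A = |Σcross|/2 = 206.2500 mm²
Σ(r_i+r_j)·cross = 13985.6250 → first moment M = |Σ|/6 = 2330.9375
R_c = M/A = 2330.9375/206.2500 = 11.3015 mm
θ = 113° = 1.972222 rad
V = θ·R_c·A = 1.972222·11.3015·206.2500 = 4597.126 mm³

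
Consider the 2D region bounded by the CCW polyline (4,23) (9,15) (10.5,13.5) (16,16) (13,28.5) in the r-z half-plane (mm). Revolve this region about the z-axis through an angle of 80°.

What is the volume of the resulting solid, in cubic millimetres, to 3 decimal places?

Volume = 1501.449 mm³

Profile (r,z), 5 vertices: (4,23) (9,15) (10.5,13.5) (16,16) (13,28.5)
edge 0: (4,23)→(9,15)  cross = 4·15 − 9·23 = -147.0000; (r_i+r_j)·cross = 13·-147.0000 = -1911.0000
edge 1: (9,15)→(10.5,13.5)  cross = 9·13.5 − 10.5·15 = -36.0000; (r_i+r_j)·cross = 19.5·-36.0000 = -702.0000
edge 2: (10.5,13.5)→(16,16)  cross = 10.5·16 − 16·13.5 = -48.0000; (r_i+r_j)·cross = 26.5·-48.0000 = -1272.0000
edge 3: (16,16)→(13,28.5)  cross = 16·28.5 − 13·16 = 248.0000; (r_i+r_j)·cross = 29·248.0000 = 7192.0000
edge 4: (13,28.5)→(4,23)  cross = 13·23 − 4·28.5 = 185.0000; (r_i+r_j)·cross = 17·185.0000 = 3145.0000
Σcross = 202.0000 → A = |Σcross|/2 = 101.0000 mm²
Σ(r_i+r_j)·cross = 6452.0000 → first moment M = |Σ|/6 = 1075.3333
R_c = M/A = 1075.3333/101.0000 = 10.6469 mm
θ = 80° = 1.396263 rad
V = θ·R_c·A = 1.396263·10.6469·101.0000 = 1501.449 mm³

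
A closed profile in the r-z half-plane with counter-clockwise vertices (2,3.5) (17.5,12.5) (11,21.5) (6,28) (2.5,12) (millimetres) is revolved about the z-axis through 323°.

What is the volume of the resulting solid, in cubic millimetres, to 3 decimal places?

Profile (r,z), 5 vertices: (2,3.5) (17.5,12.5) (11,21.5) (6,28) (2.5,12)
edge 0: (2,3.5)→(17.5,12.5)  cross = 2·12.5 − 17.5·3.5 = -36.2500; (r_i+r_j)·cross = 19.5·-36.2500 = -706.8750
edge 1: (17.5,12.5)→(11,21.5)  cross = 17.5·21.5 − 11·12.5 = 238.7500; (r_i+r_j)·cross = 28.5·238.7500 = 6804.3750
edge 2: (11,21.5)→(6,28)  cross = 11·28 − 6·21.5 = 179.0000; (r_i+r_j)·cross = 17·179.0000 = 3043.0000
edge 3: (6,28)→(2.5,12)  cross = 6·12 − 2.5·28 = 2.0000; (r_i+r_j)·cross = 8.5·2.0000 = 17.0000
edge 4: (2.5,12)→(2,3.5)  cross = 2.5·3.5 − 2·12 = -15.2500; (r_i+r_j)·cross = 4.5·-15.2500 = -68.6250
Σcross = 368.2500 → A = |Σcross|/2 = 184.1250 mm²
Σ(r_i+r_j)·cross = 9088.8750 → first moment M = |Σ|/6 = 1514.8125
R_c = M/A = 1514.8125/184.1250 = 8.2271 mm
θ = 323° = 5.637413 rad
V = θ·R_c·A = 5.637413·8.2271·184.1250 = 8539.624 mm³

Volume = 8539.624 mm³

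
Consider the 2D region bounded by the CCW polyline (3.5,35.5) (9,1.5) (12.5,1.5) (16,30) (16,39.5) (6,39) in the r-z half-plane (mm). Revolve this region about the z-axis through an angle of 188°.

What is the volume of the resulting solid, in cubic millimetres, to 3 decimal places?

Profile (r,z), 6 vertices: (3.5,35.5) (9,1.5) (12.5,1.5) (16,30) (16,39.5) (6,39)
edge 0: (3.5,35.5)→(9,1.5)  cross = 3.5·1.5 − 9·35.5 = -314.2500; (r_i+r_j)·cross = 12.5·-314.2500 = -3928.1250
edge 1: (9,1.5)→(12.5,1.5)  cross = 9·1.5 − 12.5·1.5 = -5.2500; (r_i+r_j)·cross = 21.5·-5.2500 = -112.8750
edge 2: (12.5,1.5)→(16,30)  cross = 12.5·30 − 16·1.5 = 351.0000; (r_i+r_j)·cross = 28.5·351.0000 = 10003.5000
edge 3: (16,30)→(16,39.5)  cross = 16·39.5 − 16·30 = 152.0000; (r_i+r_j)·cross = 32·152.0000 = 4864.0000
edge 4: (16,39.5)→(6,39)  cross = 16·39 − 6·39.5 = 387.0000; (r_i+r_j)·cross = 22·387.0000 = 8514.0000
edge 5: (6,39)→(3.5,35.5)  cross = 6·35.5 − 3.5·39 = 76.5000; (r_i+r_j)·cross = 9.5·76.5000 = 726.7500
Σcross = 647.0000 → A = |Σcross|/2 = 323.5000 mm²
Σ(r_i+r_j)·cross = 20067.2500 → first moment M = |Σ|/6 = 3344.5417
R_c = M/A = 3344.5417/323.5000 = 10.3386 mm
θ = 188° = 3.281219 rad
V = θ·R_c·A = 3.281219·10.3386·323.5000 = 10974.174 mm³

Volume = 10974.174 mm³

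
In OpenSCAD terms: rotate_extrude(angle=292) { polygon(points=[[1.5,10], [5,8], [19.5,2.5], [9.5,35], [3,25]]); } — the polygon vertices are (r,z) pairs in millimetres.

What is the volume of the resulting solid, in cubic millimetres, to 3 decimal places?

Profile (r,z), 5 vertices: (1.5,10) (5,8) (19.5,2.5) (9.5,35) (3,25)
edge 0: (1.5,10)→(5,8)  cross = 1.5·8 − 5·10 = -38.0000; (r_i+r_j)·cross = 6.5·-38.0000 = -247.0000
edge 1: (5,8)→(19.5,2.5)  cross = 5·2.5 − 19.5·8 = -143.5000; (r_i+r_j)·cross = 24.5·-143.5000 = -3515.7500
edge 2: (19.5,2.5)→(9.5,35)  cross = 19.5·35 − 9.5·2.5 = 658.7500; (r_i+r_j)·cross = 29·658.7500 = 19103.7500
edge 3: (9.5,35)→(3,25)  cross = 9.5·25 − 3·35 = 132.5000; (r_i+r_j)·cross = 12.5·132.5000 = 1656.2500
edge 4: (3,25)→(1.5,10)  cross = 3·10 − 1.5·25 = -7.5000; (r_i+r_j)·cross = 4.5·-7.5000 = -33.7500
Σcross = 602.2500 → A = |Σcross|/2 = 301.1250 mm²
Σ(r_i+r_j)·cross = 16963.5000 → first moment M = |Σ|/6 = 2827.2500
R_c = M/A = 2827.2500/301.1250 = 9.3890 mm
θ = 292° = 5.096361 rad
V = θ·R_c·A = 5.096361·9.3890·301.1250 = 14408.688 mm³

Volume = 14408.688 mm³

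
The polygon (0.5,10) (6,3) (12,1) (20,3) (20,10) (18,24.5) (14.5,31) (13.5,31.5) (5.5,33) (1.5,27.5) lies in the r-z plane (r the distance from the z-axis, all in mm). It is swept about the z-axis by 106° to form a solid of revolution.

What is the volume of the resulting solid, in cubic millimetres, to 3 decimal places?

Volume = 9410.467 mm³

Profile (r,z), 10 vertices: (0.5,10) (6,3) (12,1) (20,3) (20,10) (18,24.5) (14.5,31) (13.5,31.5) (5.5,33) (1.5,27.5)
edge 0: (0.5,10)→(6,3)  cross = 0.5·3 − 6·10 = -58.5000; (r_i+r_j)·cross = 6.5·-58.5000 = -380.2500
edge 1: (6,3)→(12,1)  cross = 6·1 − 12·3 = -30.0000; (r_i+r_j)·cross = 18·-30.0000 = -540.0000
edge 2: (12,1)→(20,3)  cross = 12·3 − 20·1 = 16.0000; (r_i+r_j)·cross = 32·16.0000 = 512.0000
edge 3: (20,3)→(20,10)  cross = 20·10 − 20·3 = 140.0000; (r_i+r_j)·cross = 40·140.0000 = 5600.0000
edge 4: (20,10)→(18,24.5)  cross = 20·24.5 − 18·10 = 310.0000; (r_i+r_j)·cross = 38·310.0000 = 11780.0000
edge 5: (18,24.5)→(14.5,31)  cross = 18·31 − 14.5·24.5 = 202.7500; (r_i+r_j)·cross = 32.5·202.7500 = 6589.3750
edge 6: (14.5,31)→(13.5,31.5)  cross = 14.5·31.5 − 13.5·31 = 38.2500; (r_i+r_j)·cross = 28·38.2500 = 1071.0000
edge 7: (13.5,31.5)→(5.5,33)  cross = 13.5·33 − 5.5·31.5 = 272.2500; (r_i+r_j)·cross = 19·272.2500 = 5172.7500
edge 8: (5.5,33)→(1.5,27.5)  cross = 5.5·27.5 − 1.5·33 = 101.7500; (r_i+r_j)·cross = 7·101.7500 = 712.2500
edge 9: (1.5,27.5)→(0.5,10)  cross = 1.5·10 − 0.5·27.5 = 1.2500; (r_i+r_j)·cross = 2·1.2500 = 2.5000
Σcross = 993.7500 → A = |Σcross|/2 = 496.8750 mm²
Σ(r_i+r_j)·cross = 30519.6250 → first moment M = |Σ|/6 = 5086.6042
R_c = M/A = 5086.6042/496.8750 = 10.2372 mm
θ = 106° = 1.850049 rad
V = θ·R_c·A = 1.850049·10.2372·496.8750 = 9410.467 mm³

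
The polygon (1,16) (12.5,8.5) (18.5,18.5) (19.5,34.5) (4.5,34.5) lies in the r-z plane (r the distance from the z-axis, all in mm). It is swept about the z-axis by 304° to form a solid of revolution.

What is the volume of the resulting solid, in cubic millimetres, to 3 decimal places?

Profile (r,z), 5 vertices: (1,16) (12.5,8.5) (18.5,18.5) (19.5,34.5) (4.5,34.5)
edge 0: (1,16)→(12.5,8.5)  cross = 1·8.5 − 12.5·16 = -191.5000; (r_i+r_j)·cross = 13.5·-191.5000 = -2585.2500
edge 1: (12.5,8.5)→(18.5,18.5)  cross = 12.5·18.5 − 18.5·8.5 = 74.0000; (r_i+r_j)·cross = 31·74.0000 = 2294.0000
edge 2: (18.5,18.5)→(19.5,34.5)  cross = 18.5·34.5 − 19.5·18.5 = 277.5000; (r_i+r_j)·cross = 38·277.5000 = 10545.0000
edge 3: (19.5,34.5)→(4.5,34.5)  cross = 19.5·34.5 − 4.5·34.5 = 517.5000; (r_i+r_j)·cross = 24·517.5000 = 12420.0000
edge 4: (4.5,34.5)→(1,16)  cross = 4.5·16 − 1·34.5 = 37.5000; (r_i+r_j)·cross = 5.5·37.5000 = 206.2500
Σcross = 715.0000 → A = |Σcross|/2 = 357.5000 mm²
Σ(r_i+r_j)·cross = 22880.0000 → first moment M = |Σ|/6 = 3813.3333
R_c = M/A = 3813.3333/357.5000 = 10.6667 mm
θ = 304° = 5.305801 rad
V = θ·R_c·A = 5.305801·10.6667·357.5000 = 20232.788 mm³

Volume = 20232.788 mm³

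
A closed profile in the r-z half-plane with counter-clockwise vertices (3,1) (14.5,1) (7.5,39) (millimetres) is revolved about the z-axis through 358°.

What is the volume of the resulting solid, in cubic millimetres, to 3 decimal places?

Volume = 11377.074 mm³

Profile (r,z), 3 vertices: (3,1) (14.5,1) (7.5,39)
edge 0: (3,1)→(14.5,1)  cross = 3·1 − 14.5·1 = -11.5000; (r_i+r_j)·cross = 17.5·-11.5000 = -201.2500
edge 1: (14.5,1)→(7.5,39)  cross = 14.5·39 − 7.5·1 = 558.0000; (r_i+r_j)·cross = 22·558.0000 = 12276.0000
edge 2: (7.5,39)→(3,1)  cross = 7.5·1 − 3·39 = -109.5000; (r_i+r_j)·cross = 10.5·-109.5000 = -1149.7500
Σcross = 437.0000 → A = |Σcross|/2 = 218.5000 mm²
Σ(r_i+r_j)·cross = 10925.0000 → first moment M = |Σ|/6 = 1820.8333
R_c = M/A = 1820.8333/218.5000 = 8.3333 mm
θ = 358° = 6.248279 rad
V = θ·R_c·A = 6.248279·8.3333·218.5000 = 11377.074 mm³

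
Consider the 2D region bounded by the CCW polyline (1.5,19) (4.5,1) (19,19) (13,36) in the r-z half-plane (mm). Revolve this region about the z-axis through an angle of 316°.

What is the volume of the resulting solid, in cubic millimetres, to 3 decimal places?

Profile (r,z), 4 vertices: (1.5,19) (4.5,1) (19,19) (13,36)
edge 0: (1.5,19)→(4.5,1)  cross = 1.5·1 − 4.5·19 = -84.0000; (r_i+r_j)·cross = 6·-84.0000 = -504.0000
edge 1: (4.5,1)→(19,19)  cross = 4.5·19 − 19·1 = 66.5000; (r_i+r_j)·cross = 23.5·66.5000 = 1562.7500
edge 2: (19,19)→(13,36)  cross = 19·36 − 13·19 = 437.0000; (r_i+r_j)·cross = 32·437.0000 = 13984.0000
edge 3: (13,36)→(1.5,19)  cross = 13·19 − 1.5·36 = 193.0000; (r_i+r_j)·cross = 14.5·193.0000 = 2798.5000
Σcross = 612.5000 → A = |Σcross|/2 = 306.2500 mm²
Σ(r_i+r_j)·cross = 17841.2500 → first moment M = |Σ|/6 = 2973.5417
R_c = M/A = 2973.5417/306.2500 = 9.7095 mm
θ = 316° = 5.515240 rad
V = θ·R_c·A = 5.515240·9.7095·306.2500 = 16399.797 mm³

Volume = 16399.797 mm³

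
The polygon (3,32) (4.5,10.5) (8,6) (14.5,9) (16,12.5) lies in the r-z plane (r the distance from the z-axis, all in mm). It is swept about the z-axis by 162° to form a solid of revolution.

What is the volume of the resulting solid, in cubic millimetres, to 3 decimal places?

Volume = 3891.432 mm³

Profile (r,z), 5 vertices: (3,32) (4.5,10.5) (8,6) (14.5,9) (16,12.5)
edge 0: (3,32)→(4.5,10.5)  cross = 3·10.5 − 4.5·32 = -112.5000; (r_i+r_j)·cross = 7.5·-112.5000 = -843.7500
edge 1: (4.5,10.5)→(8,6)  cross = 4.5·6 − 8·10.5 = -57.0000; (r_i+r_j)·cross = 12.5·-57.0000 = -712.5000
edge 2: (8,6)→(14.5,9)  cross = 8·9 − 14.5·6 = -15.0000; (r_i+r_j)·cross = 22.5·-15.0000 = -337.5000
edge 3: (14.5,9)→(16,12.5)  cross = 14.5·12.5 − 16·9 = 37.2500; (r_i+r_j)·cross = 30.5·37.2500 = 1136.1250
edge 4: (16,12.5)→(3,32)  cross = 16·32 − 3·12.5 = 474.5000; (r_i+r_j)·cross = 19·474.5000 = 9015.5000
Σcross = 327.2500 → A = |Σcross|/2 = 163.6250 mm²
Σ(r_i+r_j)·cross = 8257.8750 → first moment M = |Σ|/6 = 1376.3125
R_c = M/A = 1376.3125/163.6250 = 8.4114 mm
θ = 162° = 2.827433 rad
V = θ·R_c·A = 2.827433·8.4114·163.6250 = 3891.432 mm³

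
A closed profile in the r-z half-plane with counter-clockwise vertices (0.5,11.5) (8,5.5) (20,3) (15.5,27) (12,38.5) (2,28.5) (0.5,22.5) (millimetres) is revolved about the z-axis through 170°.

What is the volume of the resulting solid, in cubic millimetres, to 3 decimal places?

Volume = 12676.577 mm³

Profile (r,z), 7 vertices: (0.5,11.5) (8,5.5) (20,3) (15.5,27) (12,38.5) (2,28.5) (0.5,22.5)
edge 0: (0.5,11.5)→(8,5.5)  cross = 0.5·5.5 − 8·11.5 = -89.2500; (r_i+r_j)·cross = 8.5·-89.2500 = -758.6250
edge 1: (8,5.5)→(20,3)  cross = 8·3 − 20·5.5 = -86.0000; (r_i+r_j)·cross = 28·-86.0000 = -2408.0000
edge 2: (20,3)→(15.5,27)  cross = 20·27 − 15.5·3 = 493.5000; (r_i+r_j)·cross = 35.5·493.5000 = 17519.2500
edge 3: (15.5,27)→(12,38.5)  cross = 15.5·38.5 − 12·27 = 272.7500; (r_i+r_j)·cross = 27.5·272.7500 = 7500.6250
edge 4: (12,38.5)→(2,28.5)  cross = 12·28.5 − 2·38.5 = 265.0000; (r_i+r_j)·cross = 14·265.0000 = 3710.0000
edge 5: (2,28.5)→(0.5,22.5)  cross = 2·22.5 − 0.5·28.5 = 30.7500; (r_i+r_j)·cross = 2.5·30.7500 = 76.8750
edge 6: (0.5,22.5)→(0.5,11.5)  cross = 0.5·11.5 − 0.5·22.5 = -5.5000; (r_i+r_j)·cross = 1·-5.5000 = -5.5000
Σcross = 881.2500 → A = |Σcross|/2 = 440.6250 mm²
Σ(r_i+r_j)·cross = 25634.6250 → first moment M = |Σ|/6 = 4272.4375
R_c = M/A = 4272.4375/440.6250 = 9.6963 mm
θ = 170° = 2.967060 rad
V = θ·R_c·A = 2.967060·9.6963·440.6250 = 12676.577 mm³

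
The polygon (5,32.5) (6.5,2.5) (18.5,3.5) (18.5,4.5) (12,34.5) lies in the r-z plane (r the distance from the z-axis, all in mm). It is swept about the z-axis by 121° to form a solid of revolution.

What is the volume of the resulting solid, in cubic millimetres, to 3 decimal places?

Profile (r,z), 5 vertices: (5,32.5) (6.5,2.5) (18.5,3.5) (18.5,4.5) (12,34.5)
edge 0: (5,32.5)→(6.5,2.5)  cross = 5·2.5 − 6.5·32.5 = -198.7500; (r_i+r_j)·cross = 11.5·-198.7500 = -2285.6250
edge 1: (6.5,2.5)→(18.5,3.5)  cross = 6.5·3.5 − 18.5·2.5 = -23.5000; (r_i+r_j)·cross = 25·-23.5000 = -587.5000
edge 2: (18.5,3.5)→(18.5,4.5)  cross = 18.5·4.5 − 18.5·3.5 = 18.5000; (r_i+r_j)·cross = 37·18.5000 = 684.5000
edge 3: (18.5,4.5)→(12,34.5)  cross = 18.5·34.5 − 12·4.5 = 584.2500; (r_i+r_j)·cross = 30.5·584.2500 = 17819.6250
edge 4: (12,34.5)→(5,32.5)  cross = 12·32.5 − 5·34.5 = 217.5000; (r_i+r_j)·cross = 17·217.5000 = 3697.5000
Σcross = 598.0000 → A = |Σcross|/2 = 299.0000 mm²
Σ(r_i+r_j)·cross = 19328.5000 → first moment M = |Σ|/6 = 3221.4167
R_c = M/A = 3221.4167/299.0000 = 10.7740 mm
θ = 121° = 2.111848 rad
V = θ·R_c·A = 2.111848·10.7740·299.0000 = 6803.144 mm³

Volume = 6803.144 mm³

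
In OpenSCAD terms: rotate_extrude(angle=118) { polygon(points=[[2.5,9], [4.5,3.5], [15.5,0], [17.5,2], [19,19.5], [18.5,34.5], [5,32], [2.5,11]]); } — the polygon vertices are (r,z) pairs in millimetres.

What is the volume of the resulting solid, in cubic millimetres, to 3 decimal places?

Profile (r,z), 8 vertices: (2.5,9) (4.5,3.5) (15.5,0) (17.5,2) (19,19.5) (18.5,34.5) (5,32) (2.5,11)
edge 0: (2.5,9)→(4.5,3.5)  cross = 2.5·3.5 − 4.5·9 = -31.7500; (r_i+r_j)·cross = 7·-31.7500 = -222.2500
edge 1: (4.5,3.5)→(15.5,0)  cross = 4.5·0 − 15.5·3.5 = -54.2500; (r_i+r_j)·cross = 20·-54.2500 = -1085.0000
edge 2: (15.5,0)→(17.5,2)  cross = 15.5·2 − 17.5·0 = 31.0000; (r_i+r_j)·cross = 33·31.0000 = 1023.0000
edge 3: (17.5,2)→(19,19.5)  cross = 17.5·19.5 − 19·2 = 303.2500; (r_i+r_j)·cross = 36.5·303.2500 = 11068.6250
edge 4: (19,19.5)→(18.5,34.5)  cross = 19·34.5 − 18.5·19.5 = 294.7500; (r_i+r_j)·cross = 37.5·294.7500 = 11053.1250
edge 5: (18.5,34.5)→(5,32)  cross = 18.5·32 − 5·34.5 = 419.5000; (r_i+r_j)·cross = 23.5·419.5000 = 9858.2500
edge 6: (5,32)→(2.5,11)  cross = 5·11 − 2.5·32 = -25.0000; (r_i+r_j)·cross = 7.5·-25.0000 = -187.5000
edge 7: (2.5,11)→(2.5,9)  cross = 2.5·9 − 2.5·11 = -5.0000; (r_i+r_j)·cross = 5·-5.0000 = -25.0000
Σcross = 932.5000 → A = |Σcross|/2 = 466.2500 mm²
Σ(r_i+r_j)·cross = 31483.2500 → first moment M = |Σ|/6 = 5247.2083
R_c = M/A = 5247.2083/466.2500 = 11.2541 mm
θ = 118° = 2.059489 rad
V = θ·R_c·A = 2.059489·11.2541·466.2500 = 10806.565 mm³

Volume = 10806.565 mm³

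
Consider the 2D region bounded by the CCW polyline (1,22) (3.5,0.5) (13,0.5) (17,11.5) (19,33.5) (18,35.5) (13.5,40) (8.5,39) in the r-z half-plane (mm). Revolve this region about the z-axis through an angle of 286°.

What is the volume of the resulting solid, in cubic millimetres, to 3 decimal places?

Volume = 26773.086 mm³

Profile (r,z), 8 vertices: (1,22) (3.5,0.5) (13,0.5) (17,11.5) (19,33.5) (18,35.5) (13.5,40) (8.5,39)
edge 0: (1,22)→(3.5,0.5)  cross = 1·0.5 − 3.5·22 = -76.5000; (r_i+r_j)·cross = 4.5·-76.5000 = -344.2500
edge 1: (3.5,0.5)→(13,0.5)  cross = 3.5·0.5 − 13·0.5 = -4.7500; (r_i+r_j)·cross = 16.5·-4.7500 = -78.3750
edge 2: (13,0.5)→(17,11.5)  cross = 13·11.5 − 17·0.5 = 141.0000; (r_i+r_j)·cross = 30·141.0000 = 4230.0000
edge 3: (17,11.5)→(19,33.5)  cross = 17·33.5 − 19·11.5 = 351.0000; (r_i+r_j)·cross = 36·351.0000 = 12636.0000
edge 4: (19,33.5)→(18,35.5)  cross = 19·35.5 − 18·33.5 = 71.5000; (r_i+r_j)·cross = 37·71.5000 = 2645.5000
edge 5: (18,35.5)→(13.5,40)  cross = 18·40 − 13.5·35.5 = 240.7500; (r_i+r_j)·cross = 31.5·240.7500 = 7583.6250
edge 6: (13.5,40)→(8.5,39)  cross = 13.5·39 − 8.5·40 = 186.5000; (r_i+r_j)·cross = 22·186.5000 = 4103.0000
edge 7: (8.5,39)→(1,22)  cross = 8.5·22 − 1·39 = 148.0000; (r_i+r_j)·cross = 9.5·148.0000 = 1406.0000
Σcross = 1057.5000 → A = |Σcross|/2 = 528.7500 mm²
Σ(r_i+r_j)·cross = 32181.5000 → first moment M = |Σ|/6 = 5363.5833
R_c = M/A = 5363.5833/528.7500 = 10.1439 mm
θ = 286° = 4.991642 rad
V = θ·R_c·A = 4.991642·10.1439·528.7500 = 26773.086 mm³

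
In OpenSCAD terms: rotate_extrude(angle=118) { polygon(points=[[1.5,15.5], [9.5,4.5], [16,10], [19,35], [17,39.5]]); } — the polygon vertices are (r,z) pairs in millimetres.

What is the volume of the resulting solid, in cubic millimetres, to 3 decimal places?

Volume = 7334.396 mm³

Profile (r,z), 5 vertices: (1.5,15.5) (9.5,4.5) (16,10) (19,35) (17,39.5)
edge 0: (1.5,15.5)→(9.5,4.5)  cross = 1.5·4.5 − 9.5·15.5 = -140.5000; (r_i+r_j)·cross = 11·-140.5000 = -1545.5000
edge 1: (9.5,4.5)→(16,10)  cross = 9.5·10 − 16·4.5 = 23.0000; (r_i+r_j)·cross = 25.5·23.0000 = 586.5000
edge 2: (16,10)→(19,35)  cross = 16·35 − 19·10 = 370.0000; (r_i+r_j)·cross = 35·370.0000 = 12950.0000
edge 3: (19,35)→(17,39.5)  cross = 19·39.5 − 17·35 = 155.5000; (r_i+r_j)·cross = 36·155.5000 = 5598.0000
edge 4: (17,39.5)→(1.5,15.5)  cross = 17·15.5 − 1.5·39.5 = 204.2500; (r_i+r_j)·cross = 18.5·204.2500 = 3778.6250
Σcross = 612.2500 → A = |Σcross|/2 = 306.1250 mm²
Σ(r_i+r_j)·cross = 21367.6250 → first moment M = |Σ|/6 = 3561.2708
R_c = M/A = 3561.2708/306.1250 = 11.6334 mm
θ = 118° = 2.059489 rad
V = θ·R_c·A = 2.059489·11.6334·306.1250 = 7334.396 mm³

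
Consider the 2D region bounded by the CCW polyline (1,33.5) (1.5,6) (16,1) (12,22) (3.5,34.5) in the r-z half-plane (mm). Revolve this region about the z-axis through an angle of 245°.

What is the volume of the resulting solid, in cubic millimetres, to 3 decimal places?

Profile (r,z), 5 vertices: (1,33.5) (1.5,6) (16,1) (12,22) (3.5,34.5)
edge 0: (1,33.5)→(1.5,6)  cross = 1·6 − 1.5·33.5 = -44.2500; (r_i+r_j)·cross = 2.5·-44.2500 = -110.6250
edge 1: (1.5,6)→(16,1)  cross = 1.5·1 − 16·6 = -94.5000; (r_i+r_j)·cross = 17.5·-94.5000 = -1653.7500
edge 2: (16,1)→(12,22)  cross = 16·22 − 12·1 = 340.0000; (r_i+r_j)·cross = 28·340.0000 = 9520.0000
edge 3: (12,22)→(3.5,34.5)  cross = 12·34.5 − 3.5·22 = 337.0000; (r_i+r_j)·cross = 15.5·337.0000 = 5223.5000
edge 4: (3.5,34.5)→(1,33.5)  cross = 3.5·33.5 − 1·34.5 = 82.7500; (r_i+r_j)·cross = 4.5·82.7500 = 372.3750
Σcross = 621.0000 → A = |Σcross|/2 = 310.5000 mm²
Σ(r_i+r_j)·cross = 13351.5000 → first moment M = |Σ|/6 = 2225.2500
R_c = M/A = 2225.2500/310.5000 = 7.1667 mm
θ = 245° = 4.276057 rad
V = θ·R_c·A = 4.276057·7.1667·310.5000 = 9515.295 mm³

Volume = 9515.295 mm³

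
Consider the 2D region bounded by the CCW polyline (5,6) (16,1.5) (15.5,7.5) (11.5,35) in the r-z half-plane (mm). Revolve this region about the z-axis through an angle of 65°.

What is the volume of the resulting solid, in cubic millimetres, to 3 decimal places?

Volume = 2223.337 mm³

Profile (r,z), 4 vertices: (5,6) (16,1.5) (15.5,7.5) (11.5,35)
edge 0: (5,6)→(16,1.5)  cross = 5·1.5 − 16·6 = -88.5000; (r_i+r_j)·cross = 21·-88.5000 = -1858.5000
edge 1: (16,1.5)→(15.5,7.5)  cross = 16·7.5 − 15.5·1.5 = 96.7500; (r_i+r_j)·cross = 31.5·96.7500 = 3047.6250
edge 2: (15.5,7.5)→(11.5,35)  cross = 15.5·35 − 11.5·7.5 = 456.2500; (r_i+r_j)·cross = 27·456.2500 = 12318.7500
edge 3: (11.5,35)→(5,6)  cross = 11.5·6 − 5·35 = -106.0000; (r_i+r_j)·cross = 16.5·-106.0000 = -1749.0000
Σcross = 358.5000 → A = |Σcross|/2 = 179.2500 mm²
Σ(r_i+r_j)·cross = 11758.8750 → first moment M = |Σ|/6 = 1959.8125
R_c = M/A = 1959.8125/179.2500 = 10.9334 mm
θ = 65° = 1.134464 rad
V = θ·R_c·A = 1.134464·10.9334·179.2500 = 2223.337 mm³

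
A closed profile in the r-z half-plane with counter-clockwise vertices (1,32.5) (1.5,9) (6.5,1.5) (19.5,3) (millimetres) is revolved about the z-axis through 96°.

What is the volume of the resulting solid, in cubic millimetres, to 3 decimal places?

Profile (r,z), 4 vertices: (1,32.5) (1.5,9) (6.5,1.5) (19.5,3)
edge 0: (1,32.5)→(1.5,9)  cross = 1·9 − 1.5·32.5 = -39.7500; (r_i+r_j)·cross = 2.5·-39.7500 = -99.3750
edge 1: (1.5,9)→(6.5,1.5)  cross = 1.5·1.5 − 6.5·9 = -56.2500; (r_i+r_j)·cross = 8·-56.2500 = -450.0000
edge 2: (6.5,1.5)→(19.5,3)  cross = 6.5·3 − 19.5·1.5 = -9.7500; (r_i+r_j)·cross = 26·-9.7500 = -253.5000
edge 3: (19.5,3)→(1,32.5)  cross = 19.5·32.5 − 1·3 = 630.7500; (r_i+r_j)·cross = 20.5·630.7500 = 12930.3750
Σcross = 525.0000 → A = |Σcross|/2 = 262.5000 mm²
Σ(r_i+r_j)·cross = 12127.5000 → first moment M = |Σ|/6 = 2021.2500
R_c = M/A = 2021.2500/262.5000 = 7.7000 mm
θ = 96° = 1.675516 rad
V = θ·R_c·A = 1.675516·7.7000·262.5000 = 3386.637 mm³

Volume = 3386.637 mm³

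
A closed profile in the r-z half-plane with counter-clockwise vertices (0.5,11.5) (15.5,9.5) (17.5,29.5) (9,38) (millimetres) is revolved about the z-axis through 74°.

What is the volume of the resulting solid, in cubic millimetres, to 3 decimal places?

Volume = 3921.234 mm³

Profile (r,z), 4 vertices: (0.5,11.5) (15.5,9.5) (17.5,29.5) (9,38)
edge 0: (0.5,11.5)→(15.5,9.5)  cross = 0.5·9.5 − 15.5·11.5 = -173.5000; (r_i+r_j)·cross = 16·-173.5000 = -2776.0000
edge 1: (15.5,9.5)→(17.5,29.5)  cross = 15.5·29.5 − 17.5·9.5 = 291.0000; (r_i+r_j)·cross = 33·291.0000 = 9603.0000
edge 2: (17.5,29.5)→(9,38)  cross = 17.5·38 − 9·29.5 = 399.5000; (r_i+r_j)·cross = 26.5·399.5000 = 10586.7500
edge 3: (9,38)→(0.5,11.5)  cross = 9·11.5 − 0.5·38 = 84.5000; (r_i+r_j)·cross = 9.5·84.5000 = 802.7500
Σcross = 601.5000 → A = |Σcross|/2 = 300.7500 mm²
Σ(r_i+r_j)·cross = 18216.5000 → first moment M = |Σ|/6 = 3036.0833
R_c = M/A = 3036.0833/300.7500 = 10.0950 mm
θ = 74° = 1.291544 rad
V = θ·R_c·A = 1.291544·10.0950·300.7500 = 3921.234 mm³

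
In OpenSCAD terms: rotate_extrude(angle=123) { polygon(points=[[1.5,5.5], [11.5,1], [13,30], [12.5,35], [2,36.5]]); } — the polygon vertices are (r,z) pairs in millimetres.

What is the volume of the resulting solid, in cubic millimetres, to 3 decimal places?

Volume = 5302.038 mm³

Profile (r,z), 5 vertices: (1.5,5.5) (11.5,1) (13,30) (12.5,35) (2,36.5)
edge 0: (1.5,5.5)→(11.5,1)  cross = 1.5·1 − 11.5·5.5 = -61.7500; (r_i+r_j)·cross = 13·-61.7500 = -802.7500
edge 1: (11.5,1)→(13,30)  cross = 11.5·30 − 13·1 = 332.0000; (r_i+r_j)·cross = 24.5·332.0000 = 8134.0000
edge 2: (13,30)→(12.5,35)  cross = 13·35 − 12.5·30 = 80.0000; (r_i+r_j)·cross = 25.5·80.0000 = 2040.0000
edge 3: (12.5,35)→(2,36.5)  cross = 12.5·36.5 − 2·35 = 386.2500; (r_i+r_j)·cross = 14.5·386.2500 = 5600.6250
edge 4: (2,36.5)→(1.5,5.5)  cross = 2·5.5 − 1.5·36.5 = -43.7500; (r_i+r_j)·cross = 3.5·-43.7500 = -153.1250
Σcross = 692.7500 → A = |Σcross|/2 = 346.3750 mm²
Σ(r_i+r_j)·cross = 14818.7500 → first moment M = |Σ|/6 = 2469.7917
R_c = M/A = 2469.7917/346.3750 = 7.1304 mm
θ = 123° = 2.146755 rad
V = θ·R_c·A = 2.146755·7.1304·346.3750 = 5302.038 mm³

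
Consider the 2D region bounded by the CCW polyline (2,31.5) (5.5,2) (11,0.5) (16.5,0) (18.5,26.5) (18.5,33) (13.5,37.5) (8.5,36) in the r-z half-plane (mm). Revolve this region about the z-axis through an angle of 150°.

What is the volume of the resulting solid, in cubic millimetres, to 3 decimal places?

Profile (r,z), 8 vertices: (2,31.5) (5.5,2) (11,0.5) (16.5,0) (18.5,26.5) (18.5,33) (13.5,37.5) (8.5,36)
edge 0: (2,31.5)→(5.5,2)  cross = 2·2 − 5.5·31.5 = -169.2500; (r_i+r_j)·cross = 7.5·-169.2500 = -1269.3750
edge 1: (5.5,2)→(11,0.5)  cross = 5.5·0.5 − 11·2 = -19.2500; (r_i+r_j)·cross = 16.5·-19.2500 = -317.6250
edge 2: (11,0.5)→(16.5,0)  cross = 11·0 − 16.5·0.5 = -8.2500; (r_i+r_j)·cross = 27.5·-8.2500 = -226.8750
edge 3: (16.5,0)→(18.5,26.5)  cross = 16.5·26.5 − 18.5·0 = 437.2500; (r_i+r_j)·cross = 35·437.2500 = 15303.7500
edge 4: (18.5,26.5)→(18.5,33)  cross = 18.5·33 − 18.5·26.5 = 120.2500; (r_i+r_j)·cross = 37·120.2500 = 4449.2500
edge 5: (18.5,33)→(13.5,37.5)  cross = 18.5·37.5 − 13.5·33 = 248.2500; (r_i+r_j)·cross = 32·248.2500 = 7944.0000
edge 6: (13.5,37.5)→(8.5,36)  cross = 13.5·36 − 8.5·37.5 = 167.2500; (r_i+r_j)·cross = 22·167.2500 = 3679.5000
edge 7: (8.5,36)→(2,31.5)  cross = 8.5·31.5 − 2·36 = 195.7500; (r_i+r_j)·cross = 10.5·195.7500 = 2055.3750
Σcross = 972.0000 → A = |Σcross|/2 = 486.0000 mm²
Σ(r_i+r_j)·cross = 31618.0000 → first moment M = |Σ|/6 = 5269.6667
R_c = M/A = 5269.6667/486.0000 = 10.8429 mm
θ = 150° = 2.617994 rad
V = θ·R_c·A = 2.617994·10.8429·486.0000 = 13795.955 mm³

Volume = 13795.955 mm³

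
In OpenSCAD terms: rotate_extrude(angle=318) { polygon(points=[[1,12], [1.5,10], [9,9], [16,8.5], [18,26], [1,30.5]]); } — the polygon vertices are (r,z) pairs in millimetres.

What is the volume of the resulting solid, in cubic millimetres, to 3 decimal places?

Volume = 15106.806 mm³

Profile (r,z), 6 vertices: (1,12) (1.5,10) (9,9) (16,8.5) (18,26) (1,30.5)
edge 0: (1,12)→(1.5,10)  cross = 1·10 − 1.5·12 = -8.0000; (r_i+r_j)·cross = 2.5·-8.0000 = -20.0000
edge 1: (1.5,10)→(9,9)  cross = 1.5·9 − 9·10 = -76.5000; (r_i+r_j)·cross = 10.5·-76.5000 = -803.2500
edge 2: (9,9)→(16,8.5)  cross = 9·8.5 − 16·9 = -67.5000; (r_i+r_j)·cross = 25·-67.5000 = -1687.5000
edge 3: (16,8.5)→(18,26)  cross = 16·26 − 18·8.5 = 263.0000; (r_i+r_j)·cross = 34·263.0000 = 8942.0000
edge 4: (18,26)→(1,30.5)  cross = 18·30.5 − 1·26 = 523.0000; (r_i+r_j)·cross = 19·523.0000 = 9937.0000
edge 5: (1,30.5)→(1,12)  cross = 1·12 − 1·30.5 = -18.5000; (r_i+r_j)·cross = 2·-18.5000 = -37.0000
Σcross = 615.5000 → A = |Σcross|/2 = 307.7500 mm²
Σ(r_i+r_j)·cross = 16331.2500 → first moment M = |Σ|/6 = 2721.8750
R_c = M/A = 2721.8750/307.7500 = 8.8444 mm
θ = 318° = 5.550147 rad
V = θ·R_c·A = 5.550147·8.8444·307.7500 = 15106.806 mm³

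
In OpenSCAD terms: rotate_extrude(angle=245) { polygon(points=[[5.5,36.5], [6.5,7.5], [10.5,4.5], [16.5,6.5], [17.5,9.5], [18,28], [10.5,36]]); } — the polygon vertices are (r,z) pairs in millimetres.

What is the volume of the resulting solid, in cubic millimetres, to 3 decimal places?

Profile (r,z), 7 vertices: (5.5,36.5) (6.5,7.5) (10.5,4.5) (16.5,6.5) (17.5,9.5) (18,28) (10.5,36)
edge 0: (5.5,36.5)→(6.5,7.5)  cross = 5.5·7.5 − 6.5·36.5 = -196.0000; (r_i+r_j)·cross = 12·-196.0000 = -2352.0000
edge 1: (6.5,7.5)→(10.5,4.5)  cross = 6.5·4.5 − 10.5·7.5 = -49.5000; (r_i+r_j)·cross = 17·-49.5000 = -841.5000
edge 2: (10.5,4.5)→(16.5,6.5)  cross = 10.5·6.5 − 16.5·4.5 = -6.0000; (r_i+r_j)·cross = 27·-6.0000 = -162.0000
edge 3: (16.5,6.5)→(17.5,9.5)  cross = 16.5·9.5 − 17.5·6.5 = 43.0000; (r_i+r_j)·cross = 34·43.0000 = 1462.0000
edge 4: (17.5,9.5)→(18,28)  cross = 17.5·28 − 18·9.5 = 319.0000; (r_i+r_j)·cross = 35.5·319.0000 = 11324.5000
edge 5: (18,28)→(10.5,36)  cross = 18·36 − 10.5·28 = 354.0000; (r_i+r_j)·cross = 28.5·354.0000 = 10089.0000
edge 6: (10.5,36)→(5.5,36.5)  cross = 10.5·36.5 − 5.5·36 = 185.2500; (r_i+r_j)·cross = 16·185.2500 = 2964.0000
Σcross = 649.7500 → A = |Σcross|/2 = 324.8750 mm²
Σ(r_i+r_j)·cross = 22484.0000 → first moment M = |Σ|/6 = 3747.3333
R_c = M/A = 3747.3333/324.8750 = 11.5347 mm
θ = 245° = 4.276057 rad
V = θ·R_c·A = 4.276057·11.5347·324.8750 = 16023.810 mm³

Volume = 16023.810 mm³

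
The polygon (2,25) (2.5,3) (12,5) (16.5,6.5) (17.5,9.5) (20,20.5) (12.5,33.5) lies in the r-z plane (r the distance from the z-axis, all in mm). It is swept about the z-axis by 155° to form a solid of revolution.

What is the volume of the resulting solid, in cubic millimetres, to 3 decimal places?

Profile (r,z), 7 vertices: (2,25) (2.5,3) (12,5) (16.5,6.5) (17.5,9.5) (20,20.5) (12.5,33.5)
edge 0: (2,25)→(2.5,3)  cross = 2·3 − 2.5·25 = -56.5000; (r_i+r_j)·cross = 4.5·-56.5000 = -254.2500
edge 1: (2.5,3)→(12,5)  cross = 2.5·5 − 12·3 = -23.5000; (r_i+r_j)·cross = 14.5·-23.5000 = -340.7500
edge 2: (12,5)→(16.5,6.5)  cross = 12·6.5 − 16.5·5 = -4.5000; (r_i+r_j)·cross = 28.5·-4.5000 = -128.2500
edge 3: (16.5,6.5)→(17.5,9.5)  cross = 16.5·9.5 − 17.5·6.5 = 43.0000; (r_i+r_j)·cross = 34·43.0000 = 1462.0000
edge 4: (17.5,9.5)→(20,20.5)  cross = 17.5·20.5 − 20·9.5 = 168.7500; (r_i+r_j)·cross = 37.5·168.7500 = 6328.1250
edge 5: (20,20.5)→(12.5,33.5)  cross = 20·33.5 − 12.5·20.5 = 413.7500; (r_i+r_j)·cross = 32.5·413.7500 = 13446.8750
edge 6: (12.5,33.5)→(2,25)  cross = 12.5·25 − 2·33.5 = 245.5000; (r_i+r_j)·cross = 14.5·245.5000 = 3559.7500
Σcross = 786.5000 → A = |Σcross|/2 = 393.2500 mm²
Σ(r_i+r_j)·cross = 24073.5000 → first moment M = |Σ|/6 = 4012.2500
R_c = M/A = 4012.2500/393.2500 = 10.2028 mm
θ = 155° = 2.705260 rad
V = θ·R_c·A = 2.705260·10.2028·393.2500 = 10854.181 mm³

Volume = 10854.181 mm³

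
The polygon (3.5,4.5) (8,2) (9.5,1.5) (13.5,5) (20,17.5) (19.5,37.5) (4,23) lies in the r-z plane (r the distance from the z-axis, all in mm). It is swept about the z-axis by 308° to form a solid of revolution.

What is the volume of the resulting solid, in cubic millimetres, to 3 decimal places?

Profile (r,z), 7 vertices: (3.5,4.5) (8,2) (9.5,1.5) (13.5,5) (20,17.5) (19.5,37.5) (4,23)
edge 0: (3.5,4.5)→(8,2)  cross = 3.5·2 − 8·4.5 = -29.0000; (r_i+r_j)·cross = 11.5·-29.0000 = -333.5000
edge 1: (8,2)→(9.5,1.5)  cross = 8·1.5 − 9.5·2 = -7.0000; (r_i+r_j)·cross = 17.5·-7.0000 = -122.5000
edge 2: (9.5,1.5)→(13.5,5)  cross = 9.5·5 − 13.5·1.5 = 27.2500; (r_i+r_j)·cross = 23·27.2500 = 626.7500
edge 3: (13.5,5)→(20,17.5)  cross = 13.5·17.5 − 20·5 = 136.2500; (r_i+r_j)·cross = 33.5·136.2500 = 4564.3750
edge 4: (20,17.5)→(19.5,37.5)  cross = 20·37.5 − 19.5·17.5 = 408.7500; (r_i+r_j)·cross = 39.5·408.7500 = 16145.6250
edge 5: (19.5,37.5)→(4,23)  cross = 19.5·23 − 4·37.5 = 298.5000; (r_i+r_j)·cross = 23.5·298.5000 = 7014.7500
edge 6: (4,23)→(3.5,4.5)  cross = 4·4.5 − 3.5·23 = -62.5000; (r_i+r_j)·cross = 7.5·-62.5000 = -468.7500
Σcross = 772.2500 → A = |Σcross|/2 = 386.1250 mm²
Σ(r_i+r_j)·cross = 27426.7500 → first moment M = |Σ|/6 = 4571.1250
R_c = M/A = 4571.1250/386.1250 = 11.8385 mm
θ = 308° = 5.375614 rad
V = θ·R_c·A = 5.375614·11.8385·386.1250 = 24572.604 mm³

Volume = 24572.604 mm³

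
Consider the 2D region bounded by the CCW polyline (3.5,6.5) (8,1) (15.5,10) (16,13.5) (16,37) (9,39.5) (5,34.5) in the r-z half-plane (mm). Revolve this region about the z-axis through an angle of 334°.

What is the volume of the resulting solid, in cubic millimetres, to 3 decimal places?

Volume = 22198.597 mm³

Profile (r,z), 7 vertices: (3.5,6.5) (8,1) (15.5,10) (16,13.5) (16,37) (9,39.5) (5,34.5)
edge 0: (3.5,6.5)→(8,1)  cross = 3.5·1 − 8·6.5 = -48.5000; (r_i+r_j)·cross = 11.5·-48.5000 = -557.7500
edge 1: (8,1)→(15.5,10)  cross = 8·10 − 15.5·1 = 64.5000; (r_i+r_j)·cross = 23.5·64.5000 = 1515.7500
edge 2: (15.5,10)→(16,13.5)  cross = 15.5·13.5 − 16·10 = 49.2500; (r_i+r_j)·cross = 31.5·49.2500 = 1551.3750
edge 3: (16,13.5)→(16,37)  cross = 16·37 − 16·13.5 = 376.0000; (r_i+r_j)·cross = 32·376.0000 = 12032.0000
edge 4: (16,37)→(9,39.5)  cross = 16·39.5 − 9·37 = 299.0000; (r_i+r_j)·cross = 25·299.0000 = 7475.0000
edge 5: (9,39.5)→(5,34.5)  cross = 9·34.5 − 5·39.5 = 113.0000; (r_i+r_j)·cross = 14·113.0000 = 1582.0000
edge 6: (5,34.5)→(3.5,6.5)  cross = 5·6.5 − 3.5·34.5 = -88.2500; (r_i+r_j)·cross = 8.5·-88.2500 = -750.1250
Σcross = 765.0000 → A = |Σcross|/2 = 382.5000 mm²
Σ(r_i+r_j)·cross = 22848.2500 → first moment M = |Σ|/6 = 3808.0417
R_c = M/A = 3808.0417/382.5000 = 9.9557 mm
θ = 334° = 5.829400 rad
V = θ·R_c·A = 5.829400·9.9557·382.5000 = 22198.597 mm³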